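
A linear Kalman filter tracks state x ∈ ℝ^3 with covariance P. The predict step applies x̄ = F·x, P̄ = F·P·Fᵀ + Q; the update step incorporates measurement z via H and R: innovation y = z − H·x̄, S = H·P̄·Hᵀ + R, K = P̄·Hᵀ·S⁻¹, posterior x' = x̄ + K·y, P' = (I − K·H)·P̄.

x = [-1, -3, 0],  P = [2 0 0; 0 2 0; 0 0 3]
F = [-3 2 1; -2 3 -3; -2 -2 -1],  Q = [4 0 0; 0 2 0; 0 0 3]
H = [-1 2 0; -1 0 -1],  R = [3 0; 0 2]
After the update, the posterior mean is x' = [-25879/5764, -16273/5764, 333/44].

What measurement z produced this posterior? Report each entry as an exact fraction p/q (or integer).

x̄ = F·x = [-3, -7, 8]
P̄ = F·P·Fᵀ + Q = [33 15 1; 15 55 5; 1 5 22]
S = H·P̄·Hᵀ + R = [196 -6; -6 59]
K = P̄·Hᵀ·S⁻¹ = [-381/11528 -3341/5764; 5485/11528 -1675/5764; 3/88 -17/44]
x' − x̄ = [-8587/5764, 24075/5764, -19/44] = K·y
y = (KᵀK)⁻¹·Kᵀ·(x' − x̄) = [10, 2]
z = y + H·x̄ = [10, 2] + [-11, -5] = [-1, -3]

z = [-1, -3]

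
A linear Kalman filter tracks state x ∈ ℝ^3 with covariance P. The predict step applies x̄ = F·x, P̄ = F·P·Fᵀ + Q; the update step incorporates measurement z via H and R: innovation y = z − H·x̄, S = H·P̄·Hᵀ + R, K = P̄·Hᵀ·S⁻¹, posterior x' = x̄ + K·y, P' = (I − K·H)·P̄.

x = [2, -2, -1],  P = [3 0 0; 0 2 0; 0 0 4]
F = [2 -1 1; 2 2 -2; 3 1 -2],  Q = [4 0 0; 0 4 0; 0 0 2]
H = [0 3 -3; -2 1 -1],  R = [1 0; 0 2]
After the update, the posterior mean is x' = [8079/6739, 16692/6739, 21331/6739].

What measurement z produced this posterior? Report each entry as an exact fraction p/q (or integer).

x̄ = F·x = [5, 2, 6]
P̄ = F·P·Fᵀ + Q = [22 0 8; 0 40 38; 8 38 47]
S = H·P̄·Hᵀ + R = [100 81; 81 133]
K = P̄·Hᵀ·S⁻¹ = [1020/6739 -3256/6739; 636/6739 -286/6739; -1566/6739 -313/6739]
x' − x̄ = [-25616/6739, 3214/6739, -19103/6739] = K·y
y = (KᵀK)⁻¹·Kᵀ·(x' − x̄) = [10, 11]
z = y + H·x̄ = [10, 11] + [-12, -14] = [-2, -3]

z = [-2, -3]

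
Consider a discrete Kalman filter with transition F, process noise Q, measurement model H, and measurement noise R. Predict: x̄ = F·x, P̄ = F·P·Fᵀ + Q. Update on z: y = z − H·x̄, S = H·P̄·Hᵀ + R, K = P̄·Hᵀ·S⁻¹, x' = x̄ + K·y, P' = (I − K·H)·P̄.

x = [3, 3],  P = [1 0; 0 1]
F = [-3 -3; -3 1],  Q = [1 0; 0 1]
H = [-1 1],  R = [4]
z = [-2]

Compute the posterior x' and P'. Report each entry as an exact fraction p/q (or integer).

x' = [-107/11, -101/11]
P' = [249/22 197/22; 197/22 217/22]

x̄ = F·x = [-18, -6]
P̄ = F·P·Fᵀ + Q = [19 6; 6 11]
y = z − H·x̄ = [-14]
S = H·P̄·Hᵀ + R = [22]
K = P̄·Hᵀ·S⁻¹ = [-13/22; 5/22]
x' = x̄ + K·y = [-107/11, -101/11]
P' = (I − K·H)·P̄ = [249/22 197/22; 197/22 217/22]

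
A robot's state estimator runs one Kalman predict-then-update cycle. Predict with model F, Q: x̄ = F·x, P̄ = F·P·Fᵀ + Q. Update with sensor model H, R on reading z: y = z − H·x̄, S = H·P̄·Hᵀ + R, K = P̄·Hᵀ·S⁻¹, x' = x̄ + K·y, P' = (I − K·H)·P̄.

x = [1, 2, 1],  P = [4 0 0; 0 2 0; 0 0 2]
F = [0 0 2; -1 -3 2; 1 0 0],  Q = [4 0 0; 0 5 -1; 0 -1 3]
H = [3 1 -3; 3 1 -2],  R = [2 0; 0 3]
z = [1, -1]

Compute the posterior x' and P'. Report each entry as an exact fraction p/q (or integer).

x' = [398/331, -6461/1324, -761/1324]
P' = [1068/331 -1466/331 638/331; -1466/331 20269/1324 857/1324; 638/331 857/1324 3301/1324]

x̄ = F·x = [2, -5, 1]
P̄ = F·P·Fᵀ + Q = [12 8 0; 8 35 -5; 0 -5 7]
y = z − H·x̄ = [3, 0]
S = H·P̄·Hᵀ + R = [286 258; 258 242]
K = P̄·Hᵀ·S⁻¹ = [-88/331 154/331; 53/1324 321/1324; -695/1324 637/1324]
x' = x̄ + K·y = [398/331, -6461/1324, -761/1324]
P' = (I − K·H)·P̄ = [1068/331 -1466/331 638/331; -1466/331 20269/1324 857/1324; 638/331 857/1324 3301/1324]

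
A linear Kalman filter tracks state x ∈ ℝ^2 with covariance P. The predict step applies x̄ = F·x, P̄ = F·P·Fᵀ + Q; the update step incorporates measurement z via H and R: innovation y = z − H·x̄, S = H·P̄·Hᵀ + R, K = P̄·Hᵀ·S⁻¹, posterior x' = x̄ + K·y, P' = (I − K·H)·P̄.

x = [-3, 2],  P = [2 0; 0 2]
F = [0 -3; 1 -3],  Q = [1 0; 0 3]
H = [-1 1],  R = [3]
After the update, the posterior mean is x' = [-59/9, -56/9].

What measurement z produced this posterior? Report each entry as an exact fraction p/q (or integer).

z = [2]

x̄ = F·x = [-6, -9]
P̄ = F·P·Fᵀ + Q = [19 18; 18 23]
S = H·P̄·Hᵀ + R = [9]
K = P̄·Hᵀ·S⁻¹ = [-1/9; 5/9]
x' − x̄ = [-5/9, 25/9] = K·y
y = (KᵀK)⁻¹·Kᵀ·(x' − x̄) = [5]
z = y + H·x̄ = [5] + [-3] = [2]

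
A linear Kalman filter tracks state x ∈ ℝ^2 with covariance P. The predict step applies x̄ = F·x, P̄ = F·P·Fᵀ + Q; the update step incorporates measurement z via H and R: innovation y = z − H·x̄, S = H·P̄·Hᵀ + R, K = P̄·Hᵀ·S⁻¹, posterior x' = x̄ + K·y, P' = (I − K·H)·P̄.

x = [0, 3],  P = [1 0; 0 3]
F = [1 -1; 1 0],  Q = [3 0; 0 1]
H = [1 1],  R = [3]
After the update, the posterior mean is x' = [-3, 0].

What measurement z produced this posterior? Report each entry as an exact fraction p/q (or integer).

x̄ = F·x = [-3, 0]
P̄ = F·P·Fᵀ + Q = [7 1; 1 2]
S = H·P̄·Hᵀ + R = [14]
K = P̄·Hᵀ·S⁻¹ = [4/7; 3/14]
x' − x̄ = [0, 0] = K·y
y = (KᵀK)⁻¹·Kᵀ·(x' − x̄) = [0]
z = y + H·x̄ = [0] + [-3] = [-3]

z = [-3]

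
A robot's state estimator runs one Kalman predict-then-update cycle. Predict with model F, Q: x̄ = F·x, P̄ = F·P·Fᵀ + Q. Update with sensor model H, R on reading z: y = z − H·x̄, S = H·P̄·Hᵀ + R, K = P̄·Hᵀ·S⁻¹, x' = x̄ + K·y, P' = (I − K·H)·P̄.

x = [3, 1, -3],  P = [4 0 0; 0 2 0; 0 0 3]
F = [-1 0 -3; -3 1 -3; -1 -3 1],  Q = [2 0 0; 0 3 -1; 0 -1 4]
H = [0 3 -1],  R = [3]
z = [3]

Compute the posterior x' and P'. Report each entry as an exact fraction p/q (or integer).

x' = [1455/334, -301/167, -5643/668]
P' = [1790/167 169/167 831/334; 169/167 540/167 1464/167; 831/334 1464/167 17691/668]

x̄ = F·x = [6, 1, -9]
P̄ = F·P·Fᵀ + Q = [33 39 -5; 39 68 -4; -5 -4 29]
y = z − H·x̄ = [-9]
S = H·P̄·Hᵀ + R = [668]
K = P̄·Hᵀ·S⁻¹ = [61/334; 52/167; -41/668]
x' = x̄ + K·y = [1455/334, -301/167, -5643/668]
P' = (I − K·H)·P̄ = [1790/167 169/167 831/334; 169/167 540/167 1464/167; 831/334 1464/167 17691/668]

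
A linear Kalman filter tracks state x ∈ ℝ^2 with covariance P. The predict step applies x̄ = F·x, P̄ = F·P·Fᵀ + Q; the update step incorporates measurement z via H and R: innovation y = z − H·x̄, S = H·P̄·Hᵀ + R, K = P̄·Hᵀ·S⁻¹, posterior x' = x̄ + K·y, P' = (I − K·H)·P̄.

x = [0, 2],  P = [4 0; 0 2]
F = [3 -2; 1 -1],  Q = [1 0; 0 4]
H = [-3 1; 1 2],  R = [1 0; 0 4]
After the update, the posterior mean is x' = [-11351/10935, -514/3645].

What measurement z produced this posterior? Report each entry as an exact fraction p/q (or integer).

x̄ = F·x = [-4, -2]
P̄ = F·P·Fᵀ + Q = [45 16; 16 10]
S = H·P̄·Hᵀ + R = [320 -195; -195 153]
K = P̄·Hᵀ·S⁻¹ = [-1064/3645 287/2187; 134/1215 274/729]
x' − x̄ = [32389/10935, 6776/3645] = K·y
y = (KᵀK)⁻¹·Kᵀ·(x' − x̄) = [-7, 7]
z = y + H·x̄ = [-7, 7] + [10, -8] = [3, -1]

z = [3, -1]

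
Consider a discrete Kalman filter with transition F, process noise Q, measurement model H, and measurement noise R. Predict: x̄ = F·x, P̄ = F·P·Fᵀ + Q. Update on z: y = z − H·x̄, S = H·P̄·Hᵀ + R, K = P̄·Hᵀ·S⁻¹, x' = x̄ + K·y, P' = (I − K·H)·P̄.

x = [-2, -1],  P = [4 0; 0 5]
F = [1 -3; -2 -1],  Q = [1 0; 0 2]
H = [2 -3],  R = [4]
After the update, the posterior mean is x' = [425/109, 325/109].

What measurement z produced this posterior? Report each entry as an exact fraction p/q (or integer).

x̄ = F·x = [1, 5]
P̄ = F·P·Fᵀ + Q = [50 7; 7 23]
S = H·P̄·Hᵀ + R = [327]
K = P̄·Hᵀ·S⁻¹ = [79/327; -55/327]
x' − x̄ = [316/109, -220/109] = K·y
y = (KᵀK)⁻¹·Kᵀ·(x' − x̄) = [12]
z = y + H·x̄ = [12] + [-13] = [-1]

z = [-1]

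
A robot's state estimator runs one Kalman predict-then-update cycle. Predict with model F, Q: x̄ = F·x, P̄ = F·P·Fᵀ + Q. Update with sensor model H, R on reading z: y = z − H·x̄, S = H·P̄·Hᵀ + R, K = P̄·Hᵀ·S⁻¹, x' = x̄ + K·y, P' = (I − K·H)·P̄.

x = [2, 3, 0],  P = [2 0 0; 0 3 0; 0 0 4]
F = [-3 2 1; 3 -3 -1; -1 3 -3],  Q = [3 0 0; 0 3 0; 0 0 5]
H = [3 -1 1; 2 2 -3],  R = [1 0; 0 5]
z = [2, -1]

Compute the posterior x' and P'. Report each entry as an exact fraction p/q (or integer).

x̄ = F·x = [0, -3, 7]
P̄ = F·P·Fᵀ + Q = [37 -40 12; -40 52 -21; 12 -21 70]
y = z − H·x̄ = [-8, 26]
S = H·P̄·Hᵀ + R = [810 -441; -441 779]
K = P̄·Hᵀ·S⁻¹ = [108455/436509 4207/48501; -111980/436509 -1627/48501; -95/25677 -841/2853]
x' = x̄ + K·y = [116798/436509, -794405/436509, -16295/25677]
P' = (I − K·H)·P̄ = [62914/436509 177374/436509 5711/25677; 177374/436509 2360269/436509 100951/25677; 5711/25677 100951/25677 83723/25677]

x' = [116798/436509, -794405/436509, -16295/25677]
P' = [62914/436509 177374/436509 5711/25677; 177374/436509 2360269/436509 100951/25677; 5711/25677 100951/25677 83723/25677]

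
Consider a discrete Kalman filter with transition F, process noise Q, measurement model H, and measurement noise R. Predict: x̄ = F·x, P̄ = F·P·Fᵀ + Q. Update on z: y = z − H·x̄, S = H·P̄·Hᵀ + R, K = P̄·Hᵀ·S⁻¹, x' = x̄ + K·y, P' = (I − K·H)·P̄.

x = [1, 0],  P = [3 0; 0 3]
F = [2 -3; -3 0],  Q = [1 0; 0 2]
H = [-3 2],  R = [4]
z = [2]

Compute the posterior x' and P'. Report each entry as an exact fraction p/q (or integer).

x̄ = F·x = [2, -3]
P̄ = F·P·Fᵀ + Q = [40 -18; -18 29]
y = z − H·x̄ = [14]
S = H·P̄·Hᵀ + R = [696]
K = P̄·Hᵀ·S⁻¹ = [-13/58; 14/87]
x' = x̄ + K·y = [-33/29, -65/87]
P' = (I − K·H)·P̄ = [146/29 206/29; 206/29 955/87]

x' = [-33/29, -65/87]
P' = [146/29 206/29; 206/29 955/87]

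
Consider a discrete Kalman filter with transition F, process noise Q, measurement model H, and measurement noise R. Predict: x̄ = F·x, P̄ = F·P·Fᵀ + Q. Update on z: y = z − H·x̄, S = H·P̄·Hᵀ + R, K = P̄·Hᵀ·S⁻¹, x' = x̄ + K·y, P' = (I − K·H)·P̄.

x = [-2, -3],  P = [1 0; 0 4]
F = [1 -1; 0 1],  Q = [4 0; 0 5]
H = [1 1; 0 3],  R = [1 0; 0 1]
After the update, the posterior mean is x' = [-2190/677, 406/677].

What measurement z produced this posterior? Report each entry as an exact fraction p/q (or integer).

z = [-3, 2]

x̄ = F·x = [1, -3]
P̄ = F·P·Fᵀ + Q = [9 -4; -4 9]
S = H·P̄·Hᵀ + R = [11 15; 15 82]
K = P̄·Hᵀ·S⁻¹ = [590/677 -207/677; 5/677 222/677]
x' − x̄ = [-2867/677, 2437/677] = K·y
y = (KᵀK)⁻¹·Kᵀ·(x' − x̄) = [-1, 11]
z = y + H·x̄ = [-1, 11] + [-2, -9] = [-3, 2]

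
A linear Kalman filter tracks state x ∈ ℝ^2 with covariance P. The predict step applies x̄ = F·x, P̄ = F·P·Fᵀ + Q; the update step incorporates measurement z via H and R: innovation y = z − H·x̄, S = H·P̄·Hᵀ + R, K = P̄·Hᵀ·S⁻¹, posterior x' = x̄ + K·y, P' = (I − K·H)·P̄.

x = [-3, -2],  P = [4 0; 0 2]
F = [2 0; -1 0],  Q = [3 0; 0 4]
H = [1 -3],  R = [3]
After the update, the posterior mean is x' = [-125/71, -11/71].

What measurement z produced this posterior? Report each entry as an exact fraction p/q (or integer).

x̄ = F·x = [-6, 3]
P̄ = F·P·Fᵀ + Q = [19 -8; -8 8]
S = H·P̄·Hᵀ + R = [142]
K = P̄·Hᵀ·S⁻¹ = [43/142; -16/71]
x' − x̄ = [301/71, -224/71] = K·y
y = (KᵀK)⁻¹·Kᵀ·(x' − x̄) = [14]
z = y + H·x̄ = [14] + [-15] = [-1]

z = [-1]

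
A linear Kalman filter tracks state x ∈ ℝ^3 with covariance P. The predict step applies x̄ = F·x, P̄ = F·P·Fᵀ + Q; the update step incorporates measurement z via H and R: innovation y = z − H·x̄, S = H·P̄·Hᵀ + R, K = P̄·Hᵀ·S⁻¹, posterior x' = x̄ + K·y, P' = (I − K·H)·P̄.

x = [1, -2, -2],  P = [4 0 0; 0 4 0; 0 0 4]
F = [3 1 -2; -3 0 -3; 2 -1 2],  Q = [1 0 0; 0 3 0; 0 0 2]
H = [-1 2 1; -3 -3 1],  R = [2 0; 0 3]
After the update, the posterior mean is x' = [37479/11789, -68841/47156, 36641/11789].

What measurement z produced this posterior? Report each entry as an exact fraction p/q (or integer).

x̄ = F·x = [5, 3, 0]
P̄ = F·P·Fᵀ + Q = [57 -12 4; -12 75 -48; 4 -48 38]
S = H·P̄·Hᵀ + R = [245 -173; -173 1277]
K = P̄·Hᵀ·S⁻¹ = [-15124/35367 -5677/35367; 34859/94312 -12781/94312; -4147/23578 2577/23578]
x' − x̄ = [-21466/11789, -210309/47156, 36641/11789] = K·y
y = (KᵀK)⁻¹·Kᵀ·(x' − x̄) = [-4, 22]
z = y + H·x̄ = [-4, 22] + [1, -24] = [-3, -2]

z = [-3, -2]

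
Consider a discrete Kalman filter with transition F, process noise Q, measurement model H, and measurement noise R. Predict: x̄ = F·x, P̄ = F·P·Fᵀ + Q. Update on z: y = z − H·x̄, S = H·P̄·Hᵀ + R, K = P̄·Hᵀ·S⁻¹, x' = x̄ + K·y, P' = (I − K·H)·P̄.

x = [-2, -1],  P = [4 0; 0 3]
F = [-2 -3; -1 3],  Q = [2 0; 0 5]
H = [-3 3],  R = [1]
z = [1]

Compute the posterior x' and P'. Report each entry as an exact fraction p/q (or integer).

x' = [169/67, 3053/1072]
P' = [711/67 707/67; 707/67 11367/1072]

x̄ = F·x = [7, -1]
P̄ = F·P·Fᵀ + Q = [45 -19; -19 36]
y = z − H·x̄ = [25]
S = H·P̄·Hᵀ + R = [1072]
K = P̄·Hᵀ·S⁻¹ = [-12/67; 165/1072]
x' = x̄ + K·y = [169/67, 3053/1072]
P' = (I − K·H)·P̄ = [711/67 707/67; 707/67 11367/1072]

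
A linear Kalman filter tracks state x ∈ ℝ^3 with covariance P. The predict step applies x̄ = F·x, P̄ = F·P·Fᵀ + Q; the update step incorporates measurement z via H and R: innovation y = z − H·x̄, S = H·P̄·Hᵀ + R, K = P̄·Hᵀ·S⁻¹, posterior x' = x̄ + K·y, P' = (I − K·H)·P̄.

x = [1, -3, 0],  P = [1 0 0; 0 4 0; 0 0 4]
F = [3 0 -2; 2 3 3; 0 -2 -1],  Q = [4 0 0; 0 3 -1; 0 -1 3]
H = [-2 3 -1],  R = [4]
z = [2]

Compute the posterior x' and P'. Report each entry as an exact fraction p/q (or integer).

x' = [-57/331, 791/662, 1347/662]
P' = [5999/331 3342/331 -1852/331; 3342/331 2124/331 -622/331; -1852/331 -622/331 1988/331]

x̄ = F·x = [3, -7, 6]
P̄ = F·P·Fᵀ + Q = [29 -18 8; -18 79 -37; 8 -37 23]
y = z − H·x̄ = [35]
S = H·P̄·Hᵀ + R = [1324]
K = P̄·Hᵀ·S⁻¹ = [-30/331; 155/662; -75/662]
x' = x̄ + K·y = [-57/331, 791/662, 1347/662]
P' = (I − K·H)·P̄ = [5999/331 3342/331 -1852/331; 3342/331 2124/331 -622/331; -1852/331 -622/331 1988/331]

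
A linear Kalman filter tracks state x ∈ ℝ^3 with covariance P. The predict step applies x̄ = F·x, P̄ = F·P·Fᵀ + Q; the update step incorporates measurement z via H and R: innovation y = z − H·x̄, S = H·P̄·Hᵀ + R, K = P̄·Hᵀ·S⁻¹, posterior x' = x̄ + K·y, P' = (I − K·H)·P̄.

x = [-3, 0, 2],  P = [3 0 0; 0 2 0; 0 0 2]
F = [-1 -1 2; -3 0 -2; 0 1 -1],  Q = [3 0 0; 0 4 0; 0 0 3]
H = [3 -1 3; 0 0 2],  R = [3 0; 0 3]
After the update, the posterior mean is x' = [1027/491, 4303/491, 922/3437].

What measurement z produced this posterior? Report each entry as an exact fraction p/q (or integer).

z = [-2, 1]

x̄ = F·x = [7, 5, -2]
P̄ = F·P·Fᵀ + Q = [16 1 -6; 1 39 4; -6 4 7]
S = H·P̄·Hᵀ + R = [111 -2; -2 31]
K = P̄·Hᵀ·S⁻¹ = [125/491 -182/491; -104/491 120/491; -3/3437 1552/3437]
x' − x̄ = [-2410/491, 1848/491, 7796/3437] = K·y
y = (KᵀK)⁻¹·Kᵀ·(x' − x̄) = [-12, 5]
z = y + H·x̄ = [-12, 5] + [10, -4] = [-2, 1]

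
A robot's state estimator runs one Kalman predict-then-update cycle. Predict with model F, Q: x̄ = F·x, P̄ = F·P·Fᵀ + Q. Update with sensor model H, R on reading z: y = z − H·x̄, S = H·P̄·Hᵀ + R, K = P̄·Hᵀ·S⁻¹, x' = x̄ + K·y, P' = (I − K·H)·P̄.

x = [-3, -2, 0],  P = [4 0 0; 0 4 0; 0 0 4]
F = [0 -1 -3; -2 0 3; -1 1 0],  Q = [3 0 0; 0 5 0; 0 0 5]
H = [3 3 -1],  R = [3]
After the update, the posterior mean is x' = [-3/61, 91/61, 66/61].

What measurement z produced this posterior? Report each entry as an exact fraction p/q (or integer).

x̄ = F·x = [2, 6, 1]
P̄ = F·P·Fᵀ + Q = [43 -36 -4; -36 57 8; -4 8 13]
S = H·P̄·Hᵀ + R = [244]
K = P̄·Hᵀ·S⁻¹ = [25/244; 55/244; -1/244]
x' − x̄ = [-125/61, -275/61, 5/61] = K·y
y = (KᵀK)⁻¹·Kᵀ·(x' − x̄) = [-20]
z = y + H·x̄ = [-20] + [23] = [3]

z = [3]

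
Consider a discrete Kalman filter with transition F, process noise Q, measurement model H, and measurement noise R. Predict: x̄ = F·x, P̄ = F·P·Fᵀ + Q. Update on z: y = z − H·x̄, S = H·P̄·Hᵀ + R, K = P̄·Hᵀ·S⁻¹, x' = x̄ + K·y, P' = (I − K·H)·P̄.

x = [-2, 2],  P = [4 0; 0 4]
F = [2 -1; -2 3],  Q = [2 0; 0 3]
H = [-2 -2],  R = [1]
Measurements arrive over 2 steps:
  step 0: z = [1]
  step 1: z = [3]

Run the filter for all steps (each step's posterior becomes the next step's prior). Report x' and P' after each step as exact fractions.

step 0: x' = [-402/85, 364/85], P' = [1726/85 -1732/85; -1732/85 1759/85]
step 1: x' = [2440/29929, -46478/29929], P' = [580309/29929 -590585/29929; -590585/29929 608322/29929]

step 0: x̄ = F·x = [-6, 10]
step 0: P̄ = F·P·Fᵀ + Q = [22 -28; -28 55]
step 0: y = z − H·x̄ = [9]
step 0: S = H·P̄·Hᵀ + R = [85]
step 0: K = P̄·Hᵀ·S⁻¹ = [12/85; -54/85]
step 0: x' = x̄ + K·y = [-402/85, 364/85]
step 0: P' = (I − K·H)·P̄ = [1726/85 -1732/85; -1732/85 1759/85]
step 1: x̄ = F·x = [-1168/85, 1896/85]
step 1: P̄ = F·P·Fᵀ + Q = [15761/85 -26037/85; -26037/85 43774/85]
step 1: y = z − H·x̄ = [1711/85]
step 1: S = H·P̄·Hᵀ + R = [29929/85]
step 1: K = P̄·Hᵀ·S⁻¹ = [20552/29929; -35474/29929]
step 1: x' = x̄ + K·y = [2440/29929, -46478/29929]
step 1: P' = (I − K·H)·P̄ = [580309/29929 -590585/29929; -590585/29929 608322/29929]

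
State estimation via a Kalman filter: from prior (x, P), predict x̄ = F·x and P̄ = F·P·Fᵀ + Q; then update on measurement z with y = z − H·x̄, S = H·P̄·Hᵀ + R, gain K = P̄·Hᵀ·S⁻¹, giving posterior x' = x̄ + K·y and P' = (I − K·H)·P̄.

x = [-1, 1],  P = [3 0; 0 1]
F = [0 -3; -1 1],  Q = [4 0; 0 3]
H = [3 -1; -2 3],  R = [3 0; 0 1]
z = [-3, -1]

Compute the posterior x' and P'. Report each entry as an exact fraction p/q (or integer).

x' = [-5833/4616, -5151/4616]
P' = [2335/4616 1713/4616; 1713/4616 1743/4616]

x̄ = F·x = [-3, 2]
P̄ = F·P·Fᵀ + Q = [13 -3; -3 7]
y = z − H·x̄ = [8, -13]
S = H·P̄·Hᵀ + R = [145 -132; -132 152]
K = P̄·Hᵀ·S⁻¹ = [441/1154 469/4616; 283/1154 1803/4616]
x' = x̄ + K·y = [-5833/4616, -5151/4616]
P' = (I − K·H)·P̄ = [2335/4616 1713/4616; 1713/4616 1743/4616]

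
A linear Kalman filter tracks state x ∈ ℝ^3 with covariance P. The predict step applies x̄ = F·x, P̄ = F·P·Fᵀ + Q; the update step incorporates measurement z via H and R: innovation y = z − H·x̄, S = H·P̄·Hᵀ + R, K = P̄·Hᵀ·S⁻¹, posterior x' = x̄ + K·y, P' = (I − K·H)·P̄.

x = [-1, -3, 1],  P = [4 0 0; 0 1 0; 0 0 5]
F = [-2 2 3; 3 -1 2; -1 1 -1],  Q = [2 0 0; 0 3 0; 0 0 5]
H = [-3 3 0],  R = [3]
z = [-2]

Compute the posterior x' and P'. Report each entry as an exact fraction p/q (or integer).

x̄ = F·x = [-1, 2, -3]
P̄ = F·P·Fᵀ + Q = [67 4 -5; 4 60 -23; -5 -23 15]
y = z − H·x̄ = [-11]
S = H·P̄·Hᵀ + R = [1074]
K = P̄·Hᵀ·S⁻¹ = [-63/358; 28/179; -9/179]
x' = x̄ + K·y = [335/358, 50/179, -438/179]
P' = (I − K·H)·P̄ = [12079/358 6008/179 -2596/179; 6008/179 6036/179 -2605/179; -2596/179 -2605/179 2199/179]

x' = [335/358, 50/179, -438/179]
P' = [12079/358 6008/179 -2596/179; 6008/179 6036/179 -2605/179; -2596/179 -2605/179 2199/179]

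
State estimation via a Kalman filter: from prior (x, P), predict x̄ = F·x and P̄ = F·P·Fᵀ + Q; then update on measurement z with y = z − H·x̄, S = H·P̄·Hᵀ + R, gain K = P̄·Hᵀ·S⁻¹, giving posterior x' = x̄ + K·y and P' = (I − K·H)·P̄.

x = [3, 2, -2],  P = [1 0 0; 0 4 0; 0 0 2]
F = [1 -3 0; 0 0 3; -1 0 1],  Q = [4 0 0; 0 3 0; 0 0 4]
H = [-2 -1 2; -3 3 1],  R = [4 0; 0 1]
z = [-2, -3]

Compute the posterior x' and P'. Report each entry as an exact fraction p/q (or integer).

x̄ = F·x = [-3, -6, -5]
P̄ = F·P·Fᵀ + Q = [41 0 -1; 0 21 6; -1 6 7]
y = z − H·x̄ = [-4, 11]
S = H·P̄·Hᵀ + R = [201 235; 235 608]
K = P̄·Hᵀ·S⁻¹ = [-21932/66983 -5184/66983; -21687/66983 15984/66983; -500/66983 3278/66983]
x' = x̄ + K·y = [-170245/66983, -139326/66983, -296857/66983]
P' = (I − K·H)·P̄ = [261199/66983 160308/66983 297489/66983; 160308/66983 108564/66983 171216/66983; 297489/66983 171216/66983 382097/66983]

x' = [-170245/66983, -139326/66983, -296857/66983]
P' = [261199/66983 160308/66983 297489/66983; 160308/66983 108564/66983 171216/66983; 297489/66983 171216/66983 382097/66983]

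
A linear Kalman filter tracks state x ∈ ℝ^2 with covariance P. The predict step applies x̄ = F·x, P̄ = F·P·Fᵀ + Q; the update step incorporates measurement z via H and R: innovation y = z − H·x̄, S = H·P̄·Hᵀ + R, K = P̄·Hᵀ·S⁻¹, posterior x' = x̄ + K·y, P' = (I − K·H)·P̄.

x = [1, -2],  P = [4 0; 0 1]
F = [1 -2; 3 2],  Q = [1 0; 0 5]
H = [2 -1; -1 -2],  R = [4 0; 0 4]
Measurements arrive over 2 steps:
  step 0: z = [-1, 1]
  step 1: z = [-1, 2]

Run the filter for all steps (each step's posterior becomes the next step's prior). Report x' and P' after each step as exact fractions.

step 0: x̄ = F·x = [5, -1]
step 0: P̄ = F·P·Fᵀ + Q = [9 8; 8 45]
step 0: y = z − H·x̄ = [-12, 4]
step 0: S = H·P̄·Hᵀ + R = [53 48; 48 225]
step 0: K = P̄·Hᵀ·S⁻¹ = [1150/3207 -1805/9621; -607/3207 -3802/9621]
step 0: x' = x̄ + K·y = [-515/9621, -2977/9621]
step 0: P' = (I − K·H)·P̄ = [6964/9621 128/9621; 128/9621 7540/9621]
step 1: x̄ = F·x = [1813/3207, -7499/9621]
step 1: P̄ = F·P·Fᵀ + Q = [5137/1069 -3260/3207; -3260/3207 142477/9621]
step 1: y = z − H·x̄ = [-27998/9621, 9683/9621]
step 1: S = H·P̄·Hᵀ + R = [405013/9621 221828/9621; 221828/9621 615505/9621]
step 1: K = P̄·Hᵀ·S⁻¹ = [7156194/20796161 -3480297/20796161; -4021753/20796161 -7847906/20796161]
step 1: x' = x̄ + K·y = [-12571304/20796161, -12404183/20796161]
step 1: P' = (I − K·H)·P̄ = [14234148/20796161 -156480/20796161; -156480/20796161 15774052/20796161]

step 0: x' = [-515/9621, -2977/9621], P' = [6964/9621 128/9621; 128/9621 7540/9621]
step 1: x' = [-12571304/20796161, -12404183/20796161], P' = [14234148/20796161 -156480/20796161; -156480/20796161 15774052/20796161]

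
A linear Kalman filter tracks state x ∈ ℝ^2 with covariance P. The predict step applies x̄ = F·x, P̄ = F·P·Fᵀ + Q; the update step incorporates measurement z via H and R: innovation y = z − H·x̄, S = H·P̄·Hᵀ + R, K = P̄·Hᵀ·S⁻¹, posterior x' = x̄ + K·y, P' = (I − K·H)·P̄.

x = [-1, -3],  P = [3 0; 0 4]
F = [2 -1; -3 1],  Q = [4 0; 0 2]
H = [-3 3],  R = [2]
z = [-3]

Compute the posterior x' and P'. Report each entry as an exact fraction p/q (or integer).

x̄ = F·x = [1, 0]
P̄ = F·P·Fᵀ + Q = [20 -22; -22 33]
y = z − H·x̄ = [0]
S = H·P̄·Hᵀ + R = [875]
K = P̄·Hᵀ·S⁻¹ = [-18/125; 33/175]
x' = x̄ + K·y = [1, 0]
P' = (I − K·H)·P̄ = [232/125 44/25; 44/25 66/35]

x' = [1, 0]
P' = [232/125 44/25; 44/25 66/35]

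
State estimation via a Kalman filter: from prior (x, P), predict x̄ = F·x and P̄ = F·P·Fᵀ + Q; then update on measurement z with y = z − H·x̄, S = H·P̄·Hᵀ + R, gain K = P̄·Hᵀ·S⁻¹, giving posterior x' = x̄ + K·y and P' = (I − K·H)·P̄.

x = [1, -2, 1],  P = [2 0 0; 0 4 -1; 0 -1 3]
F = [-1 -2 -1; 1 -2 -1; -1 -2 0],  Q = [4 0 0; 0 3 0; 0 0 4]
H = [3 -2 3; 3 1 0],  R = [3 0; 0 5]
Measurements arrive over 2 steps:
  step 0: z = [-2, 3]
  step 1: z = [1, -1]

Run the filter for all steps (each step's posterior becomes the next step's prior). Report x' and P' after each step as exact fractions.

step 0: x̄ = F·x = [2, 4, 3]
step 0: P̄ = F·P·Fᵀ + Q = [21 13 16; 13 20 12; 16 12 22]
step 0: y = z − H·x̄ = [-9, -7]
step 0: S = H·P̄·Hᵀ + R = [458 290; 290 292]
step 0: K = P̄·Hᵀ·S⁻¹ = [695/12409 5079/24818; -3445/24818 4218/12409; 2220/12409 345/12409]
step 0: x' = x̄ + K·y = [1573/24818, 71225/24818, 14832/12409]
step 0: P' = (I − K·H)·P̄ = [8512/12409 -25677/24818 -16376/12409; -25677/24818 119211/24818 50853/12409; -16376/12409 50853/12409 52498/12409]
step 1: x̄ = F·x = [-173687/24818, -170541/24818, -144023/24818]
step 1: P̄ = F·P·Fᵀ + Q = [468374/12409 485820/12409 280910/12409; 485820/12409 624177/12409 315240/12409; 280910/12409 315240/12409 245216/12409]
step 1: y = z − H·x̄ = [318433/12409, 333392/12409]
step 1: S = H·P̄·Hᵀ + R = [4399905/12409 4983462/12409; 4983462/12409 7816508/12409]
step 1: K = P̄·Hᵀ·S⁻¹ = [3707549/64180562 26325129/128361124; -18092409/128361124 91438299/256722248; 11003793/64180562 4984881/128361124]
step 1: x' = x̄ + K·y = [-191997/32090281, -117998115/128361124, -11556451/32090281]
step 1: P' = (I − K·H)·P̄ = [35397049/64180562 -80756649/128361124 -58608383/64180562; -80756649/128361124 941731389/256722248 376574703/128361124; -58608383/64180562 376574703/128361124 195137077/64180562]

step 0: x' = [1573/24818, 71225/24818, 14832/12409], P' = [8512/12409 -25677/24818 -16376/12409; -25677/24818 119211/24818 50853/12409; -16376/12409 50853/12409 52498/12409]
step 1: x' = [-191997/32090281, -117998115/128361124, -11556451/32090281], P' = [35397049/64180562 -80756649/128361124 -58608383/64180562; -80756649/128361124 941731389/256722248 376574703/128361124; -58608383/64180562 376574703/128361124 195137077/64180562]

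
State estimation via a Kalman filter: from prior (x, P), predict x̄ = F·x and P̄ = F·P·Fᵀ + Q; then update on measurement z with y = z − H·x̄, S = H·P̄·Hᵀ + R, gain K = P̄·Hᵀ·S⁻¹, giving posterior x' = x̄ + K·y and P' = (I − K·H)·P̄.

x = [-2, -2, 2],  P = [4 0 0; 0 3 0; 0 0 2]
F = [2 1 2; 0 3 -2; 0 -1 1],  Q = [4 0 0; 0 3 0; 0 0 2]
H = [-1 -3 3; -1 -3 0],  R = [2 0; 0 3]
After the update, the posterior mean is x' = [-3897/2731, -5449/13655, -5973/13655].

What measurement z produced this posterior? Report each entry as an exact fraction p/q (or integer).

x̄ = F·x = [-2, -10, 4]
P̄ = F·P·Fᵀ + Q = [31 1 1; 1 38 -13; 1 -13 7]
S = H·P̄·Hᵀ + R = [672 493; 493 382]
K = P̄·Hᵀ·S⁻¹ = [984/2731 -1513/2731; -2133/13655 -1358/13655; 3804/13655 -3551/13655]
x' − x̄ = [1565/2731, 131101/13655, -60593/13655] = K·y
y = (KᵀK)⁻¹·Kᵀ·(x' − x̄) = [-43, -29]
z = y + H·x̄ = [-43, -29] + [44, 32] = [1, 3]

z = [1, 3]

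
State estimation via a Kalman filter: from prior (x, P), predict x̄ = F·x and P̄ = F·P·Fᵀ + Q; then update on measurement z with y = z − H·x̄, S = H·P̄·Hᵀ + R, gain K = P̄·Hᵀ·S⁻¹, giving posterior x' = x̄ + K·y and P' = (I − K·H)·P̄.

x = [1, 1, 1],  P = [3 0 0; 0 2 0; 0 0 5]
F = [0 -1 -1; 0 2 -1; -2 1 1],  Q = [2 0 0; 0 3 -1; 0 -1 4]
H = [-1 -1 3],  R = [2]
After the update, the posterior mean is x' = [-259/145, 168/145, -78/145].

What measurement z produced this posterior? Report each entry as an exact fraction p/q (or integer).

x̄ = F·x = [-2, 1, 0]
P̄ = F·P·Fᵀ + Q = [9 1 -7; 1 16 -2; -7 -2 23]
S = H·P̄·Hᵀ + R = [290]
K = P̄·Hᵀ·S⁻¹ = [-31/290; -23/290; 39/145]
x' − x̄ = [31/145, 23/145, -78/145] = K·y
y = (KᵀK)⁻¹·Kᵀ·(x' − x̄) = [-2]
z = y + H·x̄ = [-2] + [1] = [-1]

z = [-1]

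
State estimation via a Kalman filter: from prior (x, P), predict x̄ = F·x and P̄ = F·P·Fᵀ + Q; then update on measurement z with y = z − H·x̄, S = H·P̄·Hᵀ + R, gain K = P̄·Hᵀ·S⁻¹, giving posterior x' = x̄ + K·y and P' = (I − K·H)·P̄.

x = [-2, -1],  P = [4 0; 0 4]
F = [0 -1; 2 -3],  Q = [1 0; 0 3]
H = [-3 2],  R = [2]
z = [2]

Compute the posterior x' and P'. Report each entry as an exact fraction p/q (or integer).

x' = [62/41, 395/123]
P' = [178/41 270/41; 270/41 1289/123]

x̄ = F·x = [1, -1]
P̄ = F·P·Fᵀ + Q = [5 12; 12 55]
y = z − H·x̄ = [7]
S = H·P̄·Hᵀ + R = [123]
K = P̄·Hᵀ·S⁻¹ = [3/41; 74/123]
x' = x̄ + K·y = [62/41, 395/123]
P' = (I − K·H)·P̄ = [178/41 270/41; 270/41 1289/123]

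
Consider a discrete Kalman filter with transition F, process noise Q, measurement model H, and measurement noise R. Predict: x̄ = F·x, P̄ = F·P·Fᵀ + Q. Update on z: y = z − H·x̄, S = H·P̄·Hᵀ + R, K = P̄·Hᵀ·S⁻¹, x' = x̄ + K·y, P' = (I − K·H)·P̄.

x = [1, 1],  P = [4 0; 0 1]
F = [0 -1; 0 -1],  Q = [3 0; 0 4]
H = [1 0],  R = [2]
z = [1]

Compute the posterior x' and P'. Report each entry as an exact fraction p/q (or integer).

x̄ = F·x = [-1, -1]
P̄ = F·P·Fᵀ + Q = [4 1; 1 5]
y = z − H·x̄ = [2]
S = H·P̄·Hᵀ + R = [6]
K = P̄·Hᵀ·S⁻¹ = [2/3; 1/6]
x' = x̄ + K·y = [1/3, -2/3]
P' = (I − K·H)·P̄ = [4/3 1/3; 1/3 29/6]

x' = [1/3, -2/3]
P' = [4/3 1/3; 1/3 29/6]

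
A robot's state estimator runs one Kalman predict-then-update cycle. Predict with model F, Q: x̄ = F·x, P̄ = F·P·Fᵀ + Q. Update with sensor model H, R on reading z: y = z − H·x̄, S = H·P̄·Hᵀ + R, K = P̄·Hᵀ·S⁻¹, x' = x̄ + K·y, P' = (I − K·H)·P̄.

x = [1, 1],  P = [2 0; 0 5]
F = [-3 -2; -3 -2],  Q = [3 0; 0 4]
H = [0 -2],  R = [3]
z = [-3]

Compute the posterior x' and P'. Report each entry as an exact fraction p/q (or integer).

x̄ = F·x = [-5, -5]
P̄ = F·P·Fᵀ + Q = [41 38; 38 42]
y = z − H·x̄ = [-13]
S = H·P̄·Hᵀ + R = [171]
K = P̄·Hᵀ·S⁻¹ = [-4/9; -28/57]
x' = x̄ + K·y = [7/9, 79/57]
P' = (I − K·H)·P̄ = [65/9 2/3; 2/3 14/19]

x' = [7/9, 79/57]
P' = [65/9 2/3; 2/3 14/19]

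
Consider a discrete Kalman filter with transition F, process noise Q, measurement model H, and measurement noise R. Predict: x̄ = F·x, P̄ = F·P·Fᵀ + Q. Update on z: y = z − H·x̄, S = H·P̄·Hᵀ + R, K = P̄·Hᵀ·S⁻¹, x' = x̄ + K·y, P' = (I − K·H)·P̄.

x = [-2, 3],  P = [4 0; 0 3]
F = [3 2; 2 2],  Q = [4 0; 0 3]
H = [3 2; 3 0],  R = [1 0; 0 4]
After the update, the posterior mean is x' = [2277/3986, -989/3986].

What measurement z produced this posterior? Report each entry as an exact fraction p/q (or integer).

x̄ = F·x = [0, 2]
P̄ = F·P·Fᵀ + Q = [52 36; 36 31]
S = H·P̄·Hᵀ + R = [1025 684; 684 472]
K = P̄·Hᵀ·S⁻¹ = [114/1993 987/3986; 796/1993 -1395/3986]
x' − x̄ = [2277/3986, -8961/3986] = K·y
y = (KᵀK)⁻¹·Kᵀ·(x' − x̄) = [-3, 3]
z = y + H·x̄ = [-3, 3] + [4, 0] = [1, 3]

z = [1, 3]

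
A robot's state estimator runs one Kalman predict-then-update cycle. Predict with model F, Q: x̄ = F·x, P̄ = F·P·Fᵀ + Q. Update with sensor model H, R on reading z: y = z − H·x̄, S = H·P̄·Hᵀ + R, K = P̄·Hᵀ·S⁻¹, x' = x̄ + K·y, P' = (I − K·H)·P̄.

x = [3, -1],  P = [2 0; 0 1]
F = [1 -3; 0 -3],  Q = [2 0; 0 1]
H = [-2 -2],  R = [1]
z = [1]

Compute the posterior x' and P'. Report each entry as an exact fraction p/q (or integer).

x' = [14/15, -227/165]
P' = [19/15 -17/15; -17/15 206/165]

x̄ = F·x = [6, 3]
P̄ = F·P·Fᵀ + Q = [13 9; 9 10]
y = z − H·x̄ = [19]
S = H·P̄·Hᵀ + R = [165]
K = P̄·Hᵀ·S⁻¹ = [-4/15; -38/165]
x' = x̄ + K·y = [14/15, -227/165]
P' = (I − K·H)·P̄ = [19/15 -17/15; -17/15 206/165]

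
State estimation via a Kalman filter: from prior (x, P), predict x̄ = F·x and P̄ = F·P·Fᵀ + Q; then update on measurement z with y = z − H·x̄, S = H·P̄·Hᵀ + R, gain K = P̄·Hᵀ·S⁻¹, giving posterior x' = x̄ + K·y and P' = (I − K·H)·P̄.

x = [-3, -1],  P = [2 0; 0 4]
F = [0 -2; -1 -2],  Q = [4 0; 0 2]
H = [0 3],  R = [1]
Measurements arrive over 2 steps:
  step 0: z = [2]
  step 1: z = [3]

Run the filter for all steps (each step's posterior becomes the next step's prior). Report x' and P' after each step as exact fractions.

step 0: x' = [-262/181, 125/181], P' = [1316/181 16/181; 16/181 20/181]
step 1: x' = [-21958/16579, 16410/16579], P' = [73020/16579 112/16579; 112/16579 1822/16579]

step 0: x̄ = F·x = [2, 5]
step 0: P̄ = F·P·Fᵀ + Q = [20 16; 16 20]
step 0: y = z − H·x̄ = [-13]
step 0: S = H·P̄·Hᵀ + R = [181]
step 0: K = P̄·Hᵀ·S⁻¹ = [48/181; 60/181]
step 0: x' = x̄ + K·y = [-262/181, 125/181]
step 0: P' = (I − K·H)·P̄ = [1316/181 16/181; 16/181 20/181]
step 1: x̄ = F·x = [-250/181, 12/181]
step 1: P̄ = F·P·Fᵀ + Q = [804/181 112/181; 112/181 1822/181]
step 1: y = z − H·x̄ = [507/181]
step 1: S = H·P̄·Hᵀ + R = [16579/181]
step 1: K = P̄·Hᵀ·S⁻¹ = [336/16579; 5466/16579]
step 1: x' = x̄ + K·y = [-21958/16579, 16410/16579]
step 1: P' = (I − K·H)·P̄ = [73020/16579 112/16579; 112/16579 1822/16579]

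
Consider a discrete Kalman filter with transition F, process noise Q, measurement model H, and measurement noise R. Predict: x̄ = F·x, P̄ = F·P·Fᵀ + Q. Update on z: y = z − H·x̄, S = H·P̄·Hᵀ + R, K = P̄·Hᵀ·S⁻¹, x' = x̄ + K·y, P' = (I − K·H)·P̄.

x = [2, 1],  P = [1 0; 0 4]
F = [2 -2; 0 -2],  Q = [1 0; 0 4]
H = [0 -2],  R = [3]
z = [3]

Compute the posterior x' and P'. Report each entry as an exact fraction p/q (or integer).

x̄ = F·x = [2, -2]
P̄ = F·P·Fᵀ + Q = [21 16; 16 20]
y = z − H·x̄ = [-1]
S = H·P̄·Hᵀ + R = [83]
K = P̄·Hᵀ·S⁻¹ = [-32/83; -40/83]
x' = x̄ + K·y = [198/83, -126/83]
P' = (I − K·H)·P̄ = [719/83 48/83; 48/83 60/83]

x' = [198/83, -126/83]
P' = [719/83 48/83; 48/83 60/83]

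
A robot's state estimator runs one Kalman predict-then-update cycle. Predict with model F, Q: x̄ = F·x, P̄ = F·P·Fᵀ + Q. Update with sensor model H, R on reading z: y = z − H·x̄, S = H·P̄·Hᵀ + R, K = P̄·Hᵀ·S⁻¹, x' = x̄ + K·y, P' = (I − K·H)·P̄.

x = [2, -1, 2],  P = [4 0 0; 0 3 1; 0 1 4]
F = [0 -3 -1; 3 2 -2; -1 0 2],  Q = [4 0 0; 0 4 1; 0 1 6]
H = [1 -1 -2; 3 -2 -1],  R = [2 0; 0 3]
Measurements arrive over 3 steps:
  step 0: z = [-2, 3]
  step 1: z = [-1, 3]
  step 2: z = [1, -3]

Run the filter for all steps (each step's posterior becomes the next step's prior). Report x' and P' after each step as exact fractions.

step 0: x' = [24347/16801, -4195/16801, 31115/16801], P' = [249949/33602 412753/33602 -44080/16801; 412753/33602 731945/33602 -90488/16801; -44080/16801 -90488/16801 34909/16801]
step 1: x' = [118924926/383906405, -734771113/383906405, 648515166/383906405], P' = [1489966303/767812810 2135192121/767812810 -263460477/767812810; 2135192121/767812810 4121967247/767812810 -1111844189/767812810; -263460477/767812810 -1111844189/767812810 433428704/383906405]
step 2: x' = [-1345371025127/1864453530777, 524828079980/621484510259, -679520562070/621484510259], P' = [100649235196129/52204698861756 47897483107513/17401566287252 -827886363197/2485938041036; 47897483107513/17401566287252 92292636494315/17401566287252 -3542342687863/2485938041036; -827886363197/2485938041036 -3542342687863/2485938041036 2786144441501/2485938041036]

step 0: x̄ = F·x = [1, 0, 2]
step 0: P̄ = F·P·Fᵀ + Q = [41 -6 -14; -6 60 -23; -14 -23 26]
step 0: y = z − H·x̄ = [1, 2]
step 0: S = H·P̄·Hᵀ + R = [183 308; 308 702]
step 0: K = P̄·Hᵀ·S⁻¹ = [3379/16801 4167/33602; 10690/16801 -14885/33602; -11705/16801 4609/16801]
step 0: x' = x̄ + K·y = [24347/16801, -4195/16801, 31115/16801]
step 0: P' = (I − K·H)·P̄ = [249949/33602 412753/33602 -44080/16801; 412753/33602 731945/33602 -90488/16801; -44080/16801 -90488/16801 34909/16801]
step 1: x̄ = F·x = [-18530/16801, 2421/16801, 37883/16801]
step 1: P̄ = F·P·Fᵀ + Q = [5705875/33602 -8426235/33602 2096319/33602; -8426235/33602 13049765/33602 -3250207/33602; 2096319/33602 -3250207/33602 1083473/33602]
step 1: y = z − H·x̄ = [79916/16801, 2806/317]
step 1: S = H·P̄·Hᵀ + R = [9311551/16801 533868/317; 533868/317 1700682/317]
step 1: K = P̄·Hᵀ·S⁻¹ = [-29576216/383906405 77162524/383906405; 59228313/383906405 -121085657/383906405; -221332776/383906405 188816513/767812810]
step 1: x' = x̄ + K·y = [118924926/383906405, -734771113/383906405, 648515166/383906405]
step 1: P' = (I − K·H)·P̄ = [1489966303/767812810 2135192121/767812810 -263460477/767812810; 2135192121/767812810 4121967247/767812810 -1111844189/767812810; -263460477/767812810 -1111844189/767812810 433428704/383906405]
step 2: x̄ = F·x = [1555798173/383906405, -481959556/76781281, 1178105406/383906405]
step 2: P̄ = F·P·Fᵀ + Q = [34364748737/767812810 -4587181308/76781281 5539733102/383906405; -4587181308/76781281 14822966255/153562562 -3598992109/153562562; 5539733102/383906405 -3598992109/153562562 10618114703/767812810]
step 2: y = z − H·x̄ = [-1225478736/383906405, -9460603888/383906405]
step 2: S = H·P̄·Hᵀ + R = [63966791804/383906405 167194068707/383906405; 167194068707/383906405 515334367211/383906405]
step 2: K = P̄·Hᵀ·S⁻¹ = [-1033998359017/13051174715439 5324736761741/26102349430878; 649705530410/4350391571813 -2682737475175/8700783143626; -357229069792/621484510259 302480307439/1242969020518]
step 2: x' = x̄ + K·y = [-1345371025127/1864453530777, 524828079980/621484510259, -679520562070/621484510259]
step 2: P' = (I − K·H)·P̄ = [100649235196129/52204698861756 47897483107513/17401566287252 -827886363197/2485938041036; 47897483107513/17401566287252 92292636494315/17401566287252 -3542342687863/2485938041036; -827886363197/2485938041036 -3542342687863/2485938041036 2786144441501/2485938041036]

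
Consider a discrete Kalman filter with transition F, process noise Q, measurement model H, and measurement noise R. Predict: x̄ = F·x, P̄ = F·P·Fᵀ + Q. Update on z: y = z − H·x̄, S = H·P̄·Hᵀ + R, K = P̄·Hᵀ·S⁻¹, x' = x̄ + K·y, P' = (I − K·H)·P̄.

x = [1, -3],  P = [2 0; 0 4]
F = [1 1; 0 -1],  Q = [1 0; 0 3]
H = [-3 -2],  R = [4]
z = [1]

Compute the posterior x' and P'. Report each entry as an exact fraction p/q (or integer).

x' = [-107/47, 139/47]
P' = [160/47 -214/47; -214/47 325/47]

x̄ = F·x = [-2, 3]
P̄ = F·P·Fᵀ + Q = [7 -4; -4 7]
y = z − H·x̄ = [1]
S = H·P̄·Hᵀ + R = [47]
K = P̄·Hᵀ·S⁻¹ = [-13/47; -2/47]
x' = x̄ + K·y = [-107/47, 139/47]
P' = (I − K·H)·P̄ = [160/47 -214/47; -214/47 325/47]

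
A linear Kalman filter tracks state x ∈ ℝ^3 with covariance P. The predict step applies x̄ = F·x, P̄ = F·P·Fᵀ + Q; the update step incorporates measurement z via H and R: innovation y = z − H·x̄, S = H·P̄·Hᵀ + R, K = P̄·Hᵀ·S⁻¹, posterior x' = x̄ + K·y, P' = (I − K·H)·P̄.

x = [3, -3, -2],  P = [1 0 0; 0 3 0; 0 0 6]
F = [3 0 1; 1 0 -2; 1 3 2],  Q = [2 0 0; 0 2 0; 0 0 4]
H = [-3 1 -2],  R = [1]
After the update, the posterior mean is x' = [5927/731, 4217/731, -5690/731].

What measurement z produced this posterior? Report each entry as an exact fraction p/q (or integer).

x̄ = F·x = [7, 7, -10]
P̄ = F·P·Fᵀ + Q = [17 -9 15; -9 27 -23; 15 -23 56]
S = H·P̄·Hᵀ + R = [731]
K = P̄·Hᵀ·S⁻¹ = [-90/731; 100/731; -180/731]
x' − x̄ = [810/731, -900/731, 1620/731] = K·y
y = (KᵀK)⁻¹·Kᵀ·(x' − x̄) = [-9]
z = y + H·x̄ = [-9] + [6] = [-3]

z = [-3]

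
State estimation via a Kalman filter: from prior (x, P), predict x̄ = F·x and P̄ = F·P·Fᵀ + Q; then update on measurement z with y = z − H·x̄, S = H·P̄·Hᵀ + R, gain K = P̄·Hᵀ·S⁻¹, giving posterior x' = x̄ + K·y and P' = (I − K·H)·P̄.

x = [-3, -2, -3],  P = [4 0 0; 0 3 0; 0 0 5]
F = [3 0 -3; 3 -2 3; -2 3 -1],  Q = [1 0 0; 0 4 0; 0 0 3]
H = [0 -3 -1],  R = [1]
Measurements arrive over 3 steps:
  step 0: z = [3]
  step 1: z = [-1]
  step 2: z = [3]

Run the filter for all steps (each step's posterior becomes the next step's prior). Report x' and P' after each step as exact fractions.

step 0: x' = [-1296/583, 262/583, -2571/583], P' = [46510/583 3177/583 -9567/583; 3177/583 1795/583 -5151/583; -9567/583 -5151/583 15333/583]
step 1: x' = [42229920/2342087, 3822386/2342087, -9156080/2342087], P' = [2492575289/2342087 70862490/2342087 -212082405/2342087; 70862490/2342087 4364806/2342087 -12106761/2342087; -212082405/2342087 -12106761/2342087 35698816/2342087]
step 2: x' = [1815163223541/98405550707, -95946778219/98405550707, -7158397561/98405550707], P' = [44666608399259/98405550707 1412798121072/98405550707 -4188290024205/98405550707; 1412798121072/98405550707 143145873732/98405550707 -387053351133/98405550707; -4188290024205/98405550707 -387053351133/98405550707 1132410451830/98405550707]

step 0: x̄ = F·x = [0, -14, 3]
step 0: P̄ = F·P·Fᵀ + Q = [82 -9 -9; -9 97 -57; -9 -57 51]
step 0: y = z − H·x̄ = [-36]
step 0: S = H·P̄·Hᵀ + R = [583]
step 0: K = P̄·Hᵀ·S⁻¹ = [36/583; -234/583; 120/583]
step 0: x' = x̄ + K·y = [-1296/583, 262/583, -2571/583]
step 0: P' = (I − K·H)·P̄ = [46510/583 3177/583 -9567/583; 3177/583 1795/583 -5151/583; -9567/583 -5151/583 15333/583]
step 1: x̄ = F·x = [3825/583, -12125/583, 5949/583]
step 1: P̄ = F·P·Fᵀ + Q = [729376/583 230625/583 -186810/583; 230625/583 417581/583 -265086/583; -186810/583 -265086/583 173791/583]
step 1: y = z − H·x̄ = [-2819/53]
step 1: S = H·P̄·Hᵀ + R = [212917/53]
step 1: K = P̄·Hᵀ·S⁻¹ = [-45915/212917; -89787/212917; 56497/212917]
step 1: x' = x̄ + K·y = [42229920/2342087, 3822386/2342087, -9156080/2342087]
step 1: P' = (I − K·H)·P̄ = [2492575289/2342087 70862490/2342087 -212082405/2342087; 70862490/2342087 4364806/2342087 -12106761/2342087; -212082405/2342087 -12106761/2342087 35698816/2342087]
step 2: x̄ = F·x = [154158000/2342087, 91576748/2342087, -63836602/2342087]
step 2: P̄ = F·P·Fᵀ + Q = [26574292322/2342087 21614072751/2342087 -14737879242/2342087; 21614072751/2342087 18258742479/2342087 -12391957374/2342087; -14737879242/2342087 -12391957374/2342087 8426270553/2342087]
step 2: y = z − H·x̄ = [217919903/2342087]
step 2: S = H·P̄·Hᵀ + R = [98405550707/2342087]
step 2: K = P̄·Hᵀ·S⁻¹ = [-50104339011/98405550707; -42384270063/98405550707; 28749601569/98405550707]
step 2: x' = x̄ + K·y = [1815163223541/98405550707, -95946778219/98405550707, -7158397561/98405550707]
step 2: P' = (I − K·H)·P̄ = [44666608399259/98405550707 1412798121072/98405550707 -4188290024205/98405550707; 1412798121072/98405550707 143145873732/98405550707 -387053351133/98405550707; -4188290024205/98405550707 -387053351133/98405550707 1132410451830/98405550707]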